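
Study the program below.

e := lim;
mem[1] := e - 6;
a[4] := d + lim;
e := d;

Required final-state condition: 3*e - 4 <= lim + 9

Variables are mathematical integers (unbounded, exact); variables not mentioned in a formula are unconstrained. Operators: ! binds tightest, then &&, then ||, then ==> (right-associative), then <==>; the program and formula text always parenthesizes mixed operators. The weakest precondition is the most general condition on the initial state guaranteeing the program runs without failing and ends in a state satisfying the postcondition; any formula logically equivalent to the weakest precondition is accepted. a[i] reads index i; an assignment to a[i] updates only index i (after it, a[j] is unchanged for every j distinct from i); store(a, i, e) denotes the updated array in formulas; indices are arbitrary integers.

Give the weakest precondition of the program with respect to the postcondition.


Working backward. After the program, the postcondition 3*e - 4 <= lim + 9 must hold; in canonical form it is 3*e <= lim + 13.
Before e := d: 3*d <= lim + 13
Before a[4] := d + lim: 3*d <= lim + 13
Before mem[1] := e - 6: 3*d <= lim + 13
Before e := lim: 3*d <= lim + 13
Answer: WP = 3*d <= lim + 13


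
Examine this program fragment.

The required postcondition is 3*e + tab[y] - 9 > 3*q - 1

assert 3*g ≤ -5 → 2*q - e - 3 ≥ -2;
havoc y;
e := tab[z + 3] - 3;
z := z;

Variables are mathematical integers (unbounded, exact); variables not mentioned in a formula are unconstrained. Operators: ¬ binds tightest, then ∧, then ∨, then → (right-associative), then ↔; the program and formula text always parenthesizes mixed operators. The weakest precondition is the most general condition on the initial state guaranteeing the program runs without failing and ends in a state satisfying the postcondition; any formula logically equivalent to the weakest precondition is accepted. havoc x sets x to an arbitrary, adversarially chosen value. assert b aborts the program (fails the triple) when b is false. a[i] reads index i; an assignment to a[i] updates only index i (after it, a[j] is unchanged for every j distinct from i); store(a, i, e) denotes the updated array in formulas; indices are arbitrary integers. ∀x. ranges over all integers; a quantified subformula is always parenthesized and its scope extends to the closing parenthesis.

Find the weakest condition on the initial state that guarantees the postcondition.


Working backward. After the program, the postcondition 3*e + tab[y] - 9 > 3*q - 1 must hold; in canonical form it is tab[y] + 3*e > 3*q + 8.
Before z := z: tab[y] + 3*e > 3*q + 8
Before e := tab[z + 3] - 3: 3*tab[z + 3] + tab[y] > 3*q + 17
Before havoc y: ∀y_1. 3*tab[z + 3] + tab[y_1] > 3*q + 17
Before assert 3*g ≤ -5 → 2*q - e - 3 ≥ -2: (3*g ≤ -5 → 2*q ≥ e + 1) ∧ (∀y_1. 3*tab[z + 3] + tab[y_1] > 3*q + 17)
Answer: WP = (3*g ≤ -5 → 2*q ≥ e + 1) ∧ (∀y_1. 3*tab[z + 3] + tab[y_1] > 3*q + 17)


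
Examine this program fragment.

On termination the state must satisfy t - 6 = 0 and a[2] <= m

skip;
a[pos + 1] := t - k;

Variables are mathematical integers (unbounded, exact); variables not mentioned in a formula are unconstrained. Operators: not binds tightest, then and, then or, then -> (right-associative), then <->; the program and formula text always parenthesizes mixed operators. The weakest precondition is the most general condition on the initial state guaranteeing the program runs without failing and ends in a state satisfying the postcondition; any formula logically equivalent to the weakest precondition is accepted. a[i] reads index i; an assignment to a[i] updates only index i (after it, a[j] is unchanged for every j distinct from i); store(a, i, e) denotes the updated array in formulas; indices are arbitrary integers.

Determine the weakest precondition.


Working backward. After the program, the postcondition t - 6 = 0 and a[2] <= m must hold; in canonical form it is t = 6 and a[2] <= m.
Before a[pos + 1] := t - k: t = 6 and store(a, pos + 1, -k + t)[2] <= m
Before skip: t = 6 and store(a, pos + 1, -k + t)[2] <= m
Answer: WP = t = 6 and store(a, pos + 1, -k + t)[2] <= m


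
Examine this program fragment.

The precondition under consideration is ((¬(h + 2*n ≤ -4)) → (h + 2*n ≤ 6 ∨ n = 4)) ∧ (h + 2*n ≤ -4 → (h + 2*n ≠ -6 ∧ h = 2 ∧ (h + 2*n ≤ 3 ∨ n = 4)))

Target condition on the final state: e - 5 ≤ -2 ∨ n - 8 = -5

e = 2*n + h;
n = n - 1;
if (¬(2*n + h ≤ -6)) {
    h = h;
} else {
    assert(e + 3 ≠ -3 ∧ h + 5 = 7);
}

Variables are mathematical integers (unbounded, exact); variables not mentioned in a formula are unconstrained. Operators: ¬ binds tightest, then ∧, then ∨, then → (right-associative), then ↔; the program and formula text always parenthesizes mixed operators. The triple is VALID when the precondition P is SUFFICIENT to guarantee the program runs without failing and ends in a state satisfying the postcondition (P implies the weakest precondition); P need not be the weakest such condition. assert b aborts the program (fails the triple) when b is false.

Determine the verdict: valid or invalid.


Working backward. After the program, the postcondition e - 5 ≤ -2 ∨ n - 8 = -5 must hold; in canonical form it is e ≤ 3 ∨ n = 3.
Then branch requires e ≤ 3 ∨ n = 3; else branch requires e ≠ -6 ∧ h = 2 ∧ (e ≤ 3 ∨ n = 3).
Before the if: ((¬(h + 2*n ≤ -6)) → (e ≤ 3 ∨ n = 3)) ∧ (h + 2*n ≤ -6 → (e ≠ -6 ∧ h = 2 ∧ (e ≤ 3 ∨ n = 3)))
Before n := n - 1: ((¬(h + 2*n ≤ -4)) → (e ≤ 3 ∨ n = 4)) ∧ (h + 2*n ≤ -4 → (e ≠ -6 ∧ h = 2 ∧ (e ≤ 3 ∨ n = 4)))
Before e := 2*n + h: ((¬(h + 2*n ≤ -4)) → (h + 2*n ≤ 3 ∨ n = 4)) ∧ (h + 2*n ≤ -4 → (h + 2*n ≠ -6 ∧ h = 2 ∧ (h + 2*n ≤ 3 ∨ n = 4)))
The weakest precondition is ((¬(h + 2*n ≤ -4)) → (h + 2*n ≤ 3 ∨ n = 4)) ∧ (h + 2*n ≤ -4 → (h + 2*n ≠ -6 ∧ h = 2 ∧ (h + 2*n ≤ 3 ∨ n = 4))).
Check whether ((¬(h + 2*n ≤ -4)) → (h + 2*n ≤ 6 ∨ n = 4)) ∧ (h + 2*n ≤ -4 → (h + 2*n ≠ -6 ∧ h = 2 ∧ (h + 2*n ≤ 3 ∨ n = 4))) implies it.
Countermodel: at the initial state h = -6, n = 5, the precondition holds but the weakest precondition fails.
Answer: invalid


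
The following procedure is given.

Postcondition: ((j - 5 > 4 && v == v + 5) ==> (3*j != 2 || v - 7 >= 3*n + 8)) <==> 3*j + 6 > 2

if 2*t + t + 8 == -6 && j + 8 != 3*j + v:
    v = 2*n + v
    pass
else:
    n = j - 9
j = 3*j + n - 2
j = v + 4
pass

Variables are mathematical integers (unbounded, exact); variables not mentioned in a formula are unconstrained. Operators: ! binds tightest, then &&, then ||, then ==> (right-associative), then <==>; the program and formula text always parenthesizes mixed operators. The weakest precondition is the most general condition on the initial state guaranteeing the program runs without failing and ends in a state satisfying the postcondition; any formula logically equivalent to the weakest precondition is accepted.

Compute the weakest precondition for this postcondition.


Working backward. After the program, the postcondition ((j - 5 > 4 && v == v + 5) ==> (3*j != 2 || v - 7 >= 3*n + 8)) <==> 3*j + 6 > 2 must hold; in canonical form it is 3*j > -4.
Before skip: 3*j > -4
Before j := v + 4: 3*v > -16
Before j := 3*j + n - 2: 3*v > -16
Then branch requires 6*n + 3*v > -16; else branch requires 3*v > -16.
Before the if: ((3*t == -14 && 2*j + v != 8) ==> 6*n + 3*v > -16) && ((!(3*t == -14 && 2*j + v != 8)) ==> 3*v > -16)
Answer: WP = ((3*t == -14 && 2*j + v != 8) ==> 6*n + 3*v > -16) && ((!(3*t == -14 && 2*j + v != 8)) ==> 3*v > -16)


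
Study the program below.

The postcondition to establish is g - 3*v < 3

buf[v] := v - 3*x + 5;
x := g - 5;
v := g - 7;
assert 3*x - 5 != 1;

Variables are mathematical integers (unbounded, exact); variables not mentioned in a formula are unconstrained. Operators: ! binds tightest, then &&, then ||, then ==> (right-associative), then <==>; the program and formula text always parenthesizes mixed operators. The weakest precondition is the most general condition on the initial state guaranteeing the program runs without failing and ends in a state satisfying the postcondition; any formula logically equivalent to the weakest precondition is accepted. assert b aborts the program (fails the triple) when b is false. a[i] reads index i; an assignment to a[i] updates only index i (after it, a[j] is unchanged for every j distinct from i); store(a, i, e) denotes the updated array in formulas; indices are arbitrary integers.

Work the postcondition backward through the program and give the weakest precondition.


Working backward. After the program, the postcondition g - 3*v < 3 must hold; in canonical form it is g < 3*v + 3.
Before assert 3*x - 5 != 1: 3*x != 6 && g < 3*v + 3
Before v := g - 7: 3*x != 6 && 2*g > 18
Before x := g - 5: 3*g != 21 && 2*g > 18
Before buf[v] := v - 3*x + 5: 3*g != 21 && 2*g > 18
Answer: WP = 3*g != 21 && 2*g > 18


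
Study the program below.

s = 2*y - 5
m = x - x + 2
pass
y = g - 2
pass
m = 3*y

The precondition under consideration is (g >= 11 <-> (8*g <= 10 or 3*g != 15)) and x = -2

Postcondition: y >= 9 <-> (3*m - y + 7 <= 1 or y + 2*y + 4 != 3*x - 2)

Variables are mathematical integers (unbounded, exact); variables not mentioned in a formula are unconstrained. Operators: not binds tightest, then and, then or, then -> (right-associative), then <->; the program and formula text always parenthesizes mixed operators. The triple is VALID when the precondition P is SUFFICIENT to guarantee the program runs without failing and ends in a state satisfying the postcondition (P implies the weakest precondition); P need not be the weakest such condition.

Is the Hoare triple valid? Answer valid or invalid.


Working backward. After the program, the postcondition y >= 9 <-> (3*m - y + 7 <= 1 or y + 2*y + 4 != 3*x - 2) must hold; in canonical form it is y >= 9 <-> (3*m <= y - 6 or 3*y != 3*x - 6).
Before m := 3*y: y >= 9 <-> (8*y <= -6 or 3*y != 3*x - 6)
Before skip: y >= 9 <-> (8*y <= -6 or 3*y != 3*x - 6)
Before y := g - 2: g >= 11 <-> (8*g <= 10 or 3*g != 3*x)
Before skip: g >= 11 <-> (8*g <= 10 or 3*g != 3*x)
Before m := x - x + 2: g >= 11 <-> (8*g <= 10 or 3*g != 3*x)
Before s := 2*y - 5: g >= 11 <-> (8*g <= 10 or 3*g != 3*x)
The weakest precondition is g >= 11 <-> (8*g <= 10 or 3*g != 3*x).
Check whether (g >= 11 <-> (8*g <= 10 or 3*g != 15)) and x = -2 implies it.
Countermodel: at the initial state g = 5, x = -2, the precondition holds but the weakest precondition fails.
Answer: invalid


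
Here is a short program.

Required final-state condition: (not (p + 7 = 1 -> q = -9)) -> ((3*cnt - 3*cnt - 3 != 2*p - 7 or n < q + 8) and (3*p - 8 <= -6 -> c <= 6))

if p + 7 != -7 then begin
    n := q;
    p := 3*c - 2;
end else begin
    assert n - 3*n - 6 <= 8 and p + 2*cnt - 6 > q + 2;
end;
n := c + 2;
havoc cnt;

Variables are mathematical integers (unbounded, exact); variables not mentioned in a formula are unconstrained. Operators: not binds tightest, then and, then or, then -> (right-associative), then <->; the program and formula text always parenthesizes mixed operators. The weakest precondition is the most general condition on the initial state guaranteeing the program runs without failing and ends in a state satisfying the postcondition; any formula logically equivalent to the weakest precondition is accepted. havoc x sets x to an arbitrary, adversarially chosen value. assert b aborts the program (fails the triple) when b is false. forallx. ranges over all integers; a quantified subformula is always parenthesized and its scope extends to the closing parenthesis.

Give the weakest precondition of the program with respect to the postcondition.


Working backward. After the program, the postcondition (not (p + 7 = 1 -> q = -9)) -> ((3*cnt - 3*cnt - 3 != 2*p - 7 or n < q + 8) and (3*p - 8 <= -6 -> c <= 6)) must hold; in canonical form it is (not (p = -6 -> q = -9)) -> ((2*p != 4 or n < q + 8) and (3*p <= 2 -> c <= 6)).
Before havoc cnt: (not (p = -6 -> q = -9)) -> ((2*p != 4 or n < q + 8) and (3*p <= 2 -> c <= 6))
Before n := c + 2: (not (p = -6 -> q = -9)) -> ((2*p != 4 or c < q + 6) and (3*p <= 2 -> c <= 6))
Then branch requires (not (3*c = -4 -> q = -9)) -> ((6*c != 8 or c < q + 6) and (9*c <= 8 -> c <= 6)); else branch requires 2*n >= -14 and 2*cnt + p > q + 8 and ((not (p = -6 -> q = -9)) -> ((2*p != 4 or c < q + 6) and (3*p <= 2 -> c <= 6))).
Before the if: (p != -14 -> ((not (3*c = -4 -> q = -9)) -> ((6*c != 8 or c < q + 6) and (9*c <= 8 -> c <= 6)))) and ((not (p != -14)) -> (2*n >= -14 and 2*cnt + p > q + 8 and ((not (p = -6 -> q = -9)) -> ((2*p != 4 or c < q + 6) and (3*p <= 2 -> c <= 6)))))
Answer: WP = (p != -14 -> ((not (3*c = -4 -> q = -9)) -> ((6*c != 8 or c < q + 6) and (9*c <= 8 -> c <= 6)))) and ((not (p != -14)) -> (2*n >= -14 and 2*cnt + p > q + 8 and ((not (p = -6 -> q = -9)) -> ((2*p != 4 or c < q + 6) and (3*p <= 2 -> c <= 6)))))


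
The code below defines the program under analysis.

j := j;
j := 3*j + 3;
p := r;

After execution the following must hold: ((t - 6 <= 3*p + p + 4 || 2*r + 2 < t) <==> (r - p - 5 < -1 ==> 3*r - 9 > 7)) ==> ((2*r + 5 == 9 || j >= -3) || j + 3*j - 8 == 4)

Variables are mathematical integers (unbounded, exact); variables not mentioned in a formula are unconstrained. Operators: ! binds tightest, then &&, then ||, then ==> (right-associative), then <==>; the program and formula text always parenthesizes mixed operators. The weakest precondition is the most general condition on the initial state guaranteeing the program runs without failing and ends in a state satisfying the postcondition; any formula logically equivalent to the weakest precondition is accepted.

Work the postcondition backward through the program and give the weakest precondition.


Working backward. After the program, the postcondition ((t - 6 <= 3*p + p + 4 || 2*r + 2 < t) <==> (r - p - 5 < -1 ==> 3*r - 9 > 7)) ==> ((2*r + 5 == 9 || j >= -3) || j + 3*j - 8 == 4) must hold; in canonical form it is ((t <= 4*p + 10 || 2*r < t - 2) <==> (r < p + 4 ==> 3*r > 16)) ==> (2*r == 4 || j >= -3 || 4*j == 12).
Before p := r: ((t <= 4*r + 10 || 2*r < t - 2) <==> 3*r > 16) ==> (2*r == 4 || j >= -3 || 4*j == 12)
Before j := 3*j + 3: ((t <= 4*r + 10 || 2*r < t - 2) <==> 3*r > 16) ==> (2*r == 4 || 3*j >= -6 || 12*j == 0)
Before j := j: ((t <= 4*r + 10 || 2*r < t - 2) <==> 3*r > 16) ==> (2*r == 4 || 3*j >= -6 || 12*j == 0)
Answer: WP = ((t <= 4*r + 10 || 2*r < t - 2) <==> 3*r > 16) ==> (2*r == 4 || 3*j >= -6 || 12*j == 0)


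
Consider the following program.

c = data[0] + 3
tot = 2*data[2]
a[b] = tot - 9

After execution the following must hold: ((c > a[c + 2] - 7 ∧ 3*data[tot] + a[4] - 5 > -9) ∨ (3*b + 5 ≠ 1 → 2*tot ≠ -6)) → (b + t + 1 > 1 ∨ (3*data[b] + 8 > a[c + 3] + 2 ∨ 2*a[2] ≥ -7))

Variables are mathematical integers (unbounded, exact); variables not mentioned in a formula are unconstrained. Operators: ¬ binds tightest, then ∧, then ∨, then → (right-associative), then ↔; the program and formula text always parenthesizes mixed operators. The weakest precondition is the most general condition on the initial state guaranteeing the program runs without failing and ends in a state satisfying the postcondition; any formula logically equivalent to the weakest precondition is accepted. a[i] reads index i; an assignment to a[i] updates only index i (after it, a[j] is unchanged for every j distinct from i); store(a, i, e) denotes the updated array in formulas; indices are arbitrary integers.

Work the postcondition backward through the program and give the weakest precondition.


Working backward. After the program, the postcondition ((c > a[c + 2] - 7 ∧ 3*data[tot] + a[4] - 5 > -9) ∨ (3*b + 5 ≠ 1 → 2*tot ≠ -6)) → (b + t + 1 > 1 ∨ (3*data[b] + 8 > a[c + 3] + 2 ∨ 2*a[2] ≥ -7)) must hold; in canonical form it is ((c > a[c + 2] - 7 ∧ a[4] + 3*data[tot] > -4) ∨ (3*b ≠ -4 → 2*tot ≠ -6)) → (b + t > 0 ∨ 3*data[b] > a[c + 3] - 6 ∨ 2*a[2] ≥ -7).
Before a[b] := tot - 9: ((c > store(a, b, tot - 9)[c + 2] - 7 ∧ 3*data[tot] + store(a, b, tot - 9)[4] > -4) ∨ (3*b ≠ -4 → 2*tot ≠ -6)) → (b + t > 0 ∨ 3*data[b] > store(a, b, tot - 9)[c + 3] - 6 ∨ 2*store(a, b, tot - 9)[2] ≥ -7)
Before tot := 2*data[2]: ((c > store(a, b, 2*data[2] - 9)[c + 2] - 7 ∧ 3*data[2*data[2]] + store(a, b, 2*data[2] - 9)[4] > -4) ∨ (3*b ≠ -4 → 4*data[2] ≠ -6)) → (b + t > 0 ∨ 3*data[b] > store(a, b, 2*data[2] - 9)[c + 3] - 6 ∨ 2*store(a, b, 2*data[2] - 9)[2] ≥ -7)
Before c := data[0] + 3: ((data[0] > store(a, b, 2*data[2] - 9)[data[0] + 5] - 10 ∧ 3*data[2*data[2]] + store(a, b, 2*data[2] - 9)[4] > -4) ∨ (3*b ≠ -4 → 4*data[2] ≠ -6)) → (b + t > 0 ∨ 3*data[b] > store(a, b, 2*data[2] - 9)[data[0] + 6] - 6 ∨ 2*store(a, b, 2*data[2] - 9)[2] ≥ -7)
Answer: WP = ((data[0] > store(a, b, 2*data[2] - 9)[data[0] + 5] - 10 ∧ 3*data[2*data[2]] + store(a, b, 2*data[2] - 9)[4] > -4) ∨ (3*b ≠ -4 → 4*data[2] ≠ -6)) → (b + t > 0 ∨ 3*data[b] > store(a, b, 2*data[2] - 9)[data[0] + 6] - 6 ∨ 2*store(a, b, 2*data[2] - 9)[2] ≥ -7)


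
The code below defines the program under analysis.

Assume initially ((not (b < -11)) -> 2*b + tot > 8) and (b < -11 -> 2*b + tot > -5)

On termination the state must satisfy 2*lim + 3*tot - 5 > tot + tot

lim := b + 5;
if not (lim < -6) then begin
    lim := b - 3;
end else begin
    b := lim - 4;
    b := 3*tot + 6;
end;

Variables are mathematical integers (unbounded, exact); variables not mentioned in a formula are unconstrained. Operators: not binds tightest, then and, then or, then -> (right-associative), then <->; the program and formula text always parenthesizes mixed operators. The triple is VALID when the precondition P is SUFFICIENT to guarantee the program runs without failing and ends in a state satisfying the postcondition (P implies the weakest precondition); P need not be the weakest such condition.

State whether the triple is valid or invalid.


Working backward. After the program, the postcondition 2*lim + 3*tot - 5 > tot + tot must hold; in canonical form it is 2*lim + tot > 5.
Then branch requires 2*b + tot > 11; else branch requires 2*lim + tot > 5.
Before the if: ((not (lim < -6)) -> 2*b + tot > 11) and (lim < -6 -> 2*lim + tot > 5)
Before lim := b + 5: ((not (b < -11)) -> 2*b + tot > 11) and (b < -11 -> 2*b + tot > -5)
The weakest precondition is ((not (b < -11)) -> 2*b + tot > 11) and (b < -11 -> 2*b + tot > -5).
Check whether ((not (b < -11)) -> 2*b + tot > 8) and (b < -11 -> 2*b + tot > -5) implies it.
Countermodel: at the initial state b = -11, tot = 31, the precondition holds but the weakest precondition fails.
Answer: invalid


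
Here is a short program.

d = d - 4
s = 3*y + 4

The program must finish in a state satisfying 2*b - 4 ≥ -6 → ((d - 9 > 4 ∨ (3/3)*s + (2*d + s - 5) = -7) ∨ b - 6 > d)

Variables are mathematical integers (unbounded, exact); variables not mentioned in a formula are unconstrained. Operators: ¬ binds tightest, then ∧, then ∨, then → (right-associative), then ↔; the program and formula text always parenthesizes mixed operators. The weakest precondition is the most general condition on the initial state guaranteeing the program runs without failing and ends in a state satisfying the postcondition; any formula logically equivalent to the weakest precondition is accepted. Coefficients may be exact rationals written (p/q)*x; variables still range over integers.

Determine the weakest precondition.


Working backward. After the program, the postcondition 2*b - 4 ≥ -6 → ((d - 9 > 4 ∨ (3/3)*s + (2*d + s - 5) = -7) ∨ b - 6 > d) must hold; in canonical form it is 2*b ≥ -2 → (d > 13 ∨ 2*d + 2*s = -2 ∨ b > d + 6).
Before s := 3*y + 4: 2*b ≥ -2 → (d > 13 ∨ 2*d + 6*y = -10 ∨ b > d + 6)
Before d := d - 4: 2*b ≥ -2 → (d > 17 ∨ 2*d + 6*y = -2 ∨ b > d + 2)
Answer: WP = 2*b ≥ -2 → (d > 17 ∨ 2*d + 6*y = -2 ∨ b > d + 2)


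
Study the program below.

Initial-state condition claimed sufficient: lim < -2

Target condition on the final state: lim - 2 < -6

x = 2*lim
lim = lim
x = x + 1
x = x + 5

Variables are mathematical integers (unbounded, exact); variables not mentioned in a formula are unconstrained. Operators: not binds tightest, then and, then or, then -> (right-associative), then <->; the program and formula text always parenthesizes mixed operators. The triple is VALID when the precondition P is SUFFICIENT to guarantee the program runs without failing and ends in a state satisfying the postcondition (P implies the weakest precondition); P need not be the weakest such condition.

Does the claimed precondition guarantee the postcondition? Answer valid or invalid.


Working backward. After the program, the postcondition lim - 2 < -6 must hold; in canonical form it is lim < -4.
Before x := x + 5: lim < -4
Before x := x + 1: lim < -4
Before lim := lim: lim < -4
Before x := 2*lim: lim < -4
The weakest precondition is lim < -4.
Check whether lim < -2 implies it.
Countermodel: at the initial state lim = -4, the precondition holds but the weakest precondition fails.
Answer: invalid


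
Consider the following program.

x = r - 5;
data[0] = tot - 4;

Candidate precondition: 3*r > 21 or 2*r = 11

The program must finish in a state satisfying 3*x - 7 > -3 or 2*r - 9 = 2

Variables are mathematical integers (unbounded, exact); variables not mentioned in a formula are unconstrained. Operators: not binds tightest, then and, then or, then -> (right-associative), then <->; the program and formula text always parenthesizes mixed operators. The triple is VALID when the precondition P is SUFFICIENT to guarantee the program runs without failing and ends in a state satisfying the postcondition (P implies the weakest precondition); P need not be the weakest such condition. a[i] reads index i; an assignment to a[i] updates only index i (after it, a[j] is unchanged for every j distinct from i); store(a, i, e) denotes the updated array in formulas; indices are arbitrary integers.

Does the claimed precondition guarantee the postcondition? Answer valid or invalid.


Working backward. After the program, the postcondition 3*x - 7 > -3 or 2*r - 9 = 2 must hold; in canonical form it is 3*x > 4 or 2*r = 11.
Before data[0] := tot - 4: 3*x > 4 or 2*r = 11
Before x := r - 5: 3*r > 19 or 2*r = 11
The weakest precondition is 3*r > 19 or 2*r = 11.
Check whether 3*r > 21 or 2*r = 11 implies it.
Every state satisfying the precondition satisfies the weakest precondition: the implication holds.
Answer: valid


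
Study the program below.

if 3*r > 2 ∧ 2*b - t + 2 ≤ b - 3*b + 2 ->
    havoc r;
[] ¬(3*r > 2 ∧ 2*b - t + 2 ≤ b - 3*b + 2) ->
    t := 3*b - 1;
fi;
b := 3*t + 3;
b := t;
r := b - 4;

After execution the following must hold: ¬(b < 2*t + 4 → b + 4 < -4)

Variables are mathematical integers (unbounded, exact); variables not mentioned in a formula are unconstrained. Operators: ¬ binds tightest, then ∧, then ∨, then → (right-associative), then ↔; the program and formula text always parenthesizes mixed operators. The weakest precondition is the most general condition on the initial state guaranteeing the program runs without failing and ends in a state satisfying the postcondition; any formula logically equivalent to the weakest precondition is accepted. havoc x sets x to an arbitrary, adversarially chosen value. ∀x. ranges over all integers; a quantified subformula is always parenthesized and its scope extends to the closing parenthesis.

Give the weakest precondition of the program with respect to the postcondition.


Working backward. After the program, the postcondition ¬(b < 2*t + 4 → b + 4 < -4) must hold; in canonical form it is ¬(b < 2*t + 4 → b < -8).
Before r := b - 4: ¬(b < 2*t + 4 → b < -8)
Before b := t: ¬(t > -4 → t < -8)
Before b := 3*t + 3: ¬(t > -4 → t < -8)
Then branch requires ¬(t > -4 → t < -8); else branch requires ¬(3*b > -3 → 3*b < -7).
Before the if: ((3*r > 2 ∧ 4*b ≤ t) → (¬(t > -4 → t < -8))) ∧ ((¬(3*r > 2 ∧ 4*b ≤ t)) → (¬(3*b > -3 → 3*b < -7)))
Answer: WP = ((3*r > 2 ∧ 4*b ≤ t) → (¬(t > -4 → t < -8))) ∧ ((¬(3*r > 2 ∧ 4*b ≤ t)) → (¬(3*b > -3 → 3*b < -7)))


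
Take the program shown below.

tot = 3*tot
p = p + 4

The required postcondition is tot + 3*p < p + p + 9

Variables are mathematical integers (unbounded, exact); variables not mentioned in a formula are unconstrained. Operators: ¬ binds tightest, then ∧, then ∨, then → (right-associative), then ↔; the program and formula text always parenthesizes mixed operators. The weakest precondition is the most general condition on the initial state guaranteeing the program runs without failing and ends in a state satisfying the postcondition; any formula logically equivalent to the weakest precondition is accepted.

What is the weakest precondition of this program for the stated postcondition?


Working backward. After the program, the postcondition tot + 3*p < p + p + 9 must hold; in canonical form it is p + tot < 9.
Before p := p + 4: p + tot < 5
Before tot := 3*tot: p + 3*tot < 5
Answer: WP = p + 3*tot < 5


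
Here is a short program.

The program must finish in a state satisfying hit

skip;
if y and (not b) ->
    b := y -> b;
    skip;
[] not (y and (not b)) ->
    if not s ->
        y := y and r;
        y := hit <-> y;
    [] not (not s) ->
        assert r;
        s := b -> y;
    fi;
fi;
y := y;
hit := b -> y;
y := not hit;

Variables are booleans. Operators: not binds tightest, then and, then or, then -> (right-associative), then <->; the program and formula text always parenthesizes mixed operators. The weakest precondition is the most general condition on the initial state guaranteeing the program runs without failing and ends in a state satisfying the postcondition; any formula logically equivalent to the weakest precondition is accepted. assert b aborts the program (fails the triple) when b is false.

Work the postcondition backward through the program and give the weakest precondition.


Working backward. After the program, hit must hold.
Before y := not hit: hit
Before hit := b -> y: b -> y
Before y := y: b -> y
Then branch requires (y -> b) -> y; else branch requires ((not s) -> (b -> (hit <-> (y and r)))) and (s -> (r and (b -> y))).
Before the if: ((y and (not b)) -> ((y -> b) -> y)) and ((not (y and (not b))) -> (((not s) -> (b -> (hit <-> (y and r)))) and (s -> (r and (b -> y)))))
Before skip: ((y and (not b)) -> ((y -> b) -> y)) and ((not (y and (not b))) -> (((not s) -> (b -> (hit <-> (y and r)))) and (s -> (r and (b -> y)))))
Answer: WP = ((y and (not b)) -> ((y -> b) -> y)) and ((not (y and (not b))) -> (((not s) -> (b -> (hit <-> (y and r)))) and (s -> (r and (b -> y)))))


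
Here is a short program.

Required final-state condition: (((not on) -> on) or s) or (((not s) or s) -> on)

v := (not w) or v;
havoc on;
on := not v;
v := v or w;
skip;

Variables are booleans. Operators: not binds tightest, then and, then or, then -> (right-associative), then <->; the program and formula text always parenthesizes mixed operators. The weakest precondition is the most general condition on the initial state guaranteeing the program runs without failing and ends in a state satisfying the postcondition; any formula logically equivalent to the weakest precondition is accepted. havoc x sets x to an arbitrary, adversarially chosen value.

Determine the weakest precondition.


Working backward. After the program, the postcondition (((not on) -> on) or s) or (((not s) or s) -> on) must hold; in canonical form it is ((not on) -> on) or s or on.
Before skip: ((not on) -> on) or s or on
Before v := v or w: ((not on) -> on) or s or on
Before on := not v: (v -> (not v)) or s or (not v)
Before havoc on: (v -> (not v)) or s or (not v)
Before v := (not w) or v: (((not w) or v) -> (not ((not w) or v))) or s or (not ((not w) or v))
Answer: WP = (((not w) or v) -> (not ((not w) or v))) or s or (not ((not w) or v))


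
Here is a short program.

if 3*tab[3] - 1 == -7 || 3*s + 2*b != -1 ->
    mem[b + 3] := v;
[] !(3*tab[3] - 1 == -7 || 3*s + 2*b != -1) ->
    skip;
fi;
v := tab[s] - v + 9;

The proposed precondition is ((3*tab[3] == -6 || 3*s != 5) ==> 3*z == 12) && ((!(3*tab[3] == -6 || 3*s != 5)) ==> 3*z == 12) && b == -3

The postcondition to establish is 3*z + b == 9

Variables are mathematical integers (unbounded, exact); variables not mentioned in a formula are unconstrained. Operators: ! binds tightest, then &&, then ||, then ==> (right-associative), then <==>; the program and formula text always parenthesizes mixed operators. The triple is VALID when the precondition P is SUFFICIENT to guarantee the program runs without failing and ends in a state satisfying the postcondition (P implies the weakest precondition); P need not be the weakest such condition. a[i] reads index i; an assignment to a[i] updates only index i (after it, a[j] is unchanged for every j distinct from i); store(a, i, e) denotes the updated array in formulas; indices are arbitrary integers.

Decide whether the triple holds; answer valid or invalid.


Working backward. After the program, the postcondition 3*z + b == 9 must hold; in canonical form it is b + 3*z == 9.
Before v := tab[s] - v + 9: b + 3*z == 9
Then branch requires b + 3*z == 9; else branch requires b + 3*z == 9.
Before the if: ((3*tab[3] == -6 || 2*b + 3*s != -1) ==> b + 3*z == 9) && ((!(3*tab[3] == -6 || 2*b + 3*s != -1)) ==> b + 3*z == 9)
The weakest precondition is ((3*tab[3] == -6 || 2*b + 3*s != -1) ==> b + 3*z == 9) && ((!(3*tab[3] == -6 || 2*b + 3*s != -1)) ==> b + 3*z == 9).
Check whether ((3*tab[3] == -6 || 3*s != 5) ==> 3*z == 12) && ((!(3*tab[3] == -6 || 3*s != 5)) ==> 3*z == 12) && b == -3 implies it.
Every state satisfying the precondition satisfies the weakest precondition: the implication holds.
Answer: valid


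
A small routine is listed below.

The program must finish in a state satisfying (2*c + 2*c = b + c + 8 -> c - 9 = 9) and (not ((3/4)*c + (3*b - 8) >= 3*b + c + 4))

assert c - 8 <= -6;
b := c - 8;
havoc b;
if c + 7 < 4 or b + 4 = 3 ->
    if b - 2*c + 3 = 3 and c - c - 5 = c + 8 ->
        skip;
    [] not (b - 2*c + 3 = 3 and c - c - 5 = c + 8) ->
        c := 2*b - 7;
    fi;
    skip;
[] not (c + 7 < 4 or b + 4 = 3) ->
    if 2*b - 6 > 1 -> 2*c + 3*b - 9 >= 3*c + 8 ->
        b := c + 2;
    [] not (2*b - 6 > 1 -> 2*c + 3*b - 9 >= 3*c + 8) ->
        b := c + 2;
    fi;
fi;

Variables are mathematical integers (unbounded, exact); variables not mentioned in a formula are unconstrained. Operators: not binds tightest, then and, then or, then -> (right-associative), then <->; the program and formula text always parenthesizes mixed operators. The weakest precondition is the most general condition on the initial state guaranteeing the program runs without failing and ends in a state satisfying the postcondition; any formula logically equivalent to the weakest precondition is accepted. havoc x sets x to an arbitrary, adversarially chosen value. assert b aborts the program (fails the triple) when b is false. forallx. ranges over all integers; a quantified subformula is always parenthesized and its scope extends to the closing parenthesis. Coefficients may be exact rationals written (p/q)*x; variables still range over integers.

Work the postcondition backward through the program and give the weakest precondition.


Working backward. After the program, the postcondition (2*c + 2*c = b + c + 8 -> c - 9 = 9) and (not ((3/4)*c + (3*b - 8) >= 3*b + c + 4)) must hold; in canonical form it is (3*c = b + 8 -> c = 18) and (not ((1/4)*c <= -12)).
Then branch requires ((b = 2*c and c = -13) -> ((3*c = b + 8 -> c = 18) and (not ((1/4)*c <= -12)))) and ((not (b = 2*c and c = -13)) -> ((5*b = 29 -> 2*b = 25) and (not ((1/2)*b <= -41/4)))); else branch requires ((2*b > 7 -> 3*b >= c + 17) -> ((2*c = 10 -> c = 18) and (not ((1/4)*c <= -12)))) and ((not (2*b > 7 -> 3*b >= c + 17)) -> ((2*c = 10 -> c = 18) and (not ((1/4)*c <= -12)))).
Before the if: ((c < -3 or b = -1) -> (((b = 2*c and c = -13) -> ((3*c = b + 8 -> c = 18) and (not ((1/4)*c <= -12)))) and ((not (b = 2*c and c = -13)) -> ((5*b = 29 -> 2*b = 25) and (not ((1/2)*b <= -41/4)))))) and ((not (c < -3 or b = -1)) -> (((2*b > 7 -> 3*b >= c + 17) -> ((2*c = 10 -> c = 18) and (not ((1/4)*c <= -12)))) and ((not (2*b > 7 -> 3*b >= c + 17)) -> ((2*c = 10 -> c = 18) and (not ((1/4)*c <= -12))))))
Before havoc b: forall b_1. (((c < -3 or b_1 = -1) -> (((b_1 = 2*c and c = -13) -> ((3*c = b_1 + 8 -> c = 18) and (not ((1/4)*c <= -12)))) and ((not (b_1 = 2*c and c = -13)) -> ((5*b_1 = 29 -> 2*b_1 = 25) and (not ((1/2)*b_1 <= -41/4)))))) and ((not (c < -3 or b_1 = -1)) -> (((2*b_1 > 7 -> 3*b_1 >= c + 17) -> ((2*c = 10 -> c = 18) and (not ((1/4)*c <= -12)))) and ((not (2*b_1 > 7 -> 3*b_1 >= c + 17)) -> ((2*c = 10 -> c = 18) and (not ((1/4)*c <= -12)))))))
Before b := c - 8: forall b_1. (((c < -3 or b_1 = -1) -> (((b_1 = 2*c and c = -13) -> ((3*c = b_1 + 8 -> c = 18) and (not ((1/4)*c <= -12)))) and ((not (b_1 = 2*c and c = -13)) -> ((5*b_1 = 29 -> 2*b_1 = 25) and (not ((1/2)*b_1 <= -41/4)))))) and ((not (c < -3 or b_1 = -1)) -> (((2*b_1 > 7 -> 3*b_1 >= c + 17) -> ((2*c = 10 -> c = 18) and (not ((1/4)*c <= -12)))) and ((not (2*b_1 > 7 -> 3*b_1 >= c + 17)) -> ((2*c = 10 -> c = 18) and (not ((1/4)*c <= -12)))))))
Before assert c - 8 <= -6: c <= 2 and (forall b_1. (((c < -3 or b_1 = -1) -> (((b_1 = 2*c and c = -13) -> ((3*c = b_1 + 8 -> c = 18) and (not ((1/4)*c <= -12)))) and ((not (b_1 = 2*c and c = -13)) -> ((5*b_1 = 29 -> 2*b_1 = 25) and (not ((1/2)*b_1 <= -41/4)))))) and ((not (c < -3 or b_1 = -1)) -> (((2*b_1 > 7 -> 3*b_1 >= c + 17) -> ((2*c = 10 -> c = 18) and (not ((1/4)*c <= -12)))) and ((not (2*b_1 > 7 -> 3*b_1 >= c + 17)) -> ((2*c = 10 -> c = 18) and (not ((1/4)*c <= -12))))))))
Answer: WP = c <= 2 and (forall b_1. (((c < -3 or b_1 = -1) -> (((b_1 = 2*c and c = -13) -> ((3*c = b_1 + 8 -> c = 18) and (not ((1/4)*c <= -12)))) and ((not (b_1 = 2*c and c = -13)) -> ((5*b_1 = 29 -> 2*b_1 = 25) and (not ((1/2)*b_1 <= -41/4)))))) and ((not (c < -3 or b_1 = -1)) -> (((2*b_1 > 7 -> 3*b_1 >= c + 17) -> ((2*c = 10 -> c = 18) and (not ((1/4)*c <= -12)))) and ((not (2*b_1 > 7 -> 3*b_1 >= c + 17)) -> ((2*c = 10 -> c = 18) and (not ((1/4)*c <= -12))))))))


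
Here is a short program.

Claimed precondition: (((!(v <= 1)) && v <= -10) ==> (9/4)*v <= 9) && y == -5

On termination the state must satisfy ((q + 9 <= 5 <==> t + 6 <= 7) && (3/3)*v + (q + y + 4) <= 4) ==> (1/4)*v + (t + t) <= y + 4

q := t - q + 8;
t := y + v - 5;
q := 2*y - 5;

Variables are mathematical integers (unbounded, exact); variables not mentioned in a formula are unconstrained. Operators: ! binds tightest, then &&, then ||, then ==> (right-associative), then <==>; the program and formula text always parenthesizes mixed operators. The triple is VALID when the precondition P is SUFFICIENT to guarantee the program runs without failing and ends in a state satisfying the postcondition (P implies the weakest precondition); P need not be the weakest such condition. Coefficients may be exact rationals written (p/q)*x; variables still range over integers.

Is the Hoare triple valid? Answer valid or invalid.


Working backward. After the program, the postcondition ((q + 9 <= 5 <==> t + 6 <= 7) && (3/3)*v + (q + y + 4) <= 4) ==> (1/4)*v + (t + t) <= y + 4 must hold; in canonical form it is ((q <= -4 <==> t <= 1) && q + v + y <= 0) ==> 2*t + (1/4)*v <= y + 4.
Before q := 2*y - 5: ((2*y <= 1 <==> t <= 1) && v + 3*y <= 5) ==> 2*t + (1/4)*v <= y + 4
Before t := y + v - 5: ((2*y <= 1 <==> v + y <= 6) && v + 3*y <= 5) ==> (9/4)*v + y <= 14
Before q := t - q + 8: ((2*y <= 1 <==> v + y <= 6) && v + 3*y <= 5) ==> (9/4)*v + y <= 14
The weakest precondition is ((2*y <= 1 <==> v + y <= 6) && v + 3*y <= 5) ==> (9/4)*v + y <= 14.
Check whether (((!(v <= 1)) && v <= -10) ==> (9/4)*v <= 9) && y == -5 implies it.
Countermodel: at the initial state v = 9, y = -5, the precondition holds but the weakest precondition fails.
Answer: invalid


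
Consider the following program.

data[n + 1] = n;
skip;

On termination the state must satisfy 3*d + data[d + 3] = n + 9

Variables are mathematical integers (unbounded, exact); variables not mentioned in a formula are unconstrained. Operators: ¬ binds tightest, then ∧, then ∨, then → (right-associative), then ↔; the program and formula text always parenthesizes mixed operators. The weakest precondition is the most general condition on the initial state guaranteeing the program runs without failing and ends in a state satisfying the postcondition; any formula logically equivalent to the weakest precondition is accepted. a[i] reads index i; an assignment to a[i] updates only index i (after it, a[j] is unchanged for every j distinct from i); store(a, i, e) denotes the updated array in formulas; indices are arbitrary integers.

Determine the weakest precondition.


Working backward. After the program, the postcondition 3*d + data[d + 3] = n + 9 must hold; in canonical form it is data[d + 3] + 3*d = n + 9.
Before skip: data[d + 3] + 3*d = n + 9
Before data[n + 1] := n: store(data, n + 1, n)[d + 3] + 3*d = n + 9
Answer: WP = store(data, n + 1, n)[d + 3] + 3*d = n + 9


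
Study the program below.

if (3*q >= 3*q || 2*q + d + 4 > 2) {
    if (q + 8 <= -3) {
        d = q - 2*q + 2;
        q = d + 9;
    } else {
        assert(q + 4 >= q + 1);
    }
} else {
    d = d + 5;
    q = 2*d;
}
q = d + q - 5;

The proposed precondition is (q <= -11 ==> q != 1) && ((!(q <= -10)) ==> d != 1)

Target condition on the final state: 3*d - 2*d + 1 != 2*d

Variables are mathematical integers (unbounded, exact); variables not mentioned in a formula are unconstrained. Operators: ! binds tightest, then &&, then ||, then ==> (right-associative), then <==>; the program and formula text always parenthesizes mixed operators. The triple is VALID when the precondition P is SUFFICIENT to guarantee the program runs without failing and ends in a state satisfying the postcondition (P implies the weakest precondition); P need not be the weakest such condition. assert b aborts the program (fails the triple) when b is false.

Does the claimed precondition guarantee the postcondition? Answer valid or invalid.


Working backward. After the program, the postcondition 3*d - 2*d + 1 != 2*d must hold; in canonical form it is d != 1.
Before q := d + q - 5: d != 1
Then branch requires (q <= -11 ==> q != 1) && ((!(q <= -11)) ==> d != 1); else branch requires d != -4.
Before the if: (q <= -11 ==> q != 1) && ((!(q <= -11)) ==> d != 1)
The weakest precondition is (q <= -11 ==> q != 1) && ((!(q <= -11)) ==> d != 1).
Check whether (q <= -11 ==> q != 1) && ((!(q <= -10)) ==> d != 1) implies it.
Countermodel: at the initial state d = 1, q = -10, the precondition holds but the weakest precondition fails.
Answer: invalid


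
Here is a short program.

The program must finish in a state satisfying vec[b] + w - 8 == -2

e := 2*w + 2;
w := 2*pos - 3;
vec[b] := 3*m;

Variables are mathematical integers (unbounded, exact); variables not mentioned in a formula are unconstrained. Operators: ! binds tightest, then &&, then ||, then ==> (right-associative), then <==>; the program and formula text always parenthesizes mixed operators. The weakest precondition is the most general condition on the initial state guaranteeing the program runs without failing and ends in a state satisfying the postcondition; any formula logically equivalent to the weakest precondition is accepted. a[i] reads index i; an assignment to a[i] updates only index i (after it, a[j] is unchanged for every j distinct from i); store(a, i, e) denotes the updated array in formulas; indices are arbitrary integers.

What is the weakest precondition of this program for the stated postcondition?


Working backward. After the program, the postcondition vec[b] + w - 8 == -2 must hold; in canonical form it is vec[b] + w == 6.
Before vec[b] := 3*m: store(vec, b, 3*m)[b] + w == 6
Before w := 2*pos - 3: store(vec, b, 3*m)[b] + 2*pos == 9
Before e := 2*w + 2: store(vec, b, 3*m)[b] + 2*pos == 9
Answer: WP = store(vec, b, 3*m)[b] + 2*pos == 9


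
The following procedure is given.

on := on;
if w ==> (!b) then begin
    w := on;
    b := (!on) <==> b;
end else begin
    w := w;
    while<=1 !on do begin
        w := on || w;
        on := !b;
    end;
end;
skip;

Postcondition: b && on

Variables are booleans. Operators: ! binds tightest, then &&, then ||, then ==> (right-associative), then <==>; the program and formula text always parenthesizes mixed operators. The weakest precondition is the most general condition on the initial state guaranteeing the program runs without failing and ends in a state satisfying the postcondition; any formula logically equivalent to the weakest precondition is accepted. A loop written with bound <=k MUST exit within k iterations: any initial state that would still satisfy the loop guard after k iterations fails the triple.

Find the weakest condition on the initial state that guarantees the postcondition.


Working backward. After the program, b && on must hold.
Before skip: b && on
Then branch requires ((!on) <==> b) && on; else branch requires on && (on ==> (b && on)).
Before the if: ((w ==> (!b)) ==> (((!on) <==> b) && on)) && ((!(w ==> (!b))) ==> (on && (on ==> (b && on))))
Before on := on: ((w ==> (!b)) ==> (((!on) <==> b) && on)) && ((!(w ==> (!b))) ==> (on && (on ==> (b && on))))
Answer: WP = ((w ==> (!b)) ==> (((!on) <==> b) && on)) && ((!(w ==> (!b))) ==> (on && (on ==> (b && on))))
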